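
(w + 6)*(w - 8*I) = w^2 + 6*w - 8*I*w - 48*I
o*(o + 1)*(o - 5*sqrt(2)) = o^3 - 5*sqrt(2)*o^2 + o^2 - 5*sqrt(2)*o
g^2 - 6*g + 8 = (g - 4)*(g - 2)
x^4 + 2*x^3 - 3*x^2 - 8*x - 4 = (x - 2)*(x + 1)^2*(x + 2)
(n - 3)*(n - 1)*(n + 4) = n^3 - 13*n + 12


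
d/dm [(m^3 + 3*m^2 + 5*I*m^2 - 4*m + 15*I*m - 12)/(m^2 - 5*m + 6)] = (m^4 - 10*m^3 + m^2*(7 - 40*I) + 60*m*(1 + I) - 84 + 90*I)/(m^4 - 10*m^3 + 37*m^2 - 60*m + 36)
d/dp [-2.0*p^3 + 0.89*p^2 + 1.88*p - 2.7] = -6.0*p^2 + 1.78*p + 1.88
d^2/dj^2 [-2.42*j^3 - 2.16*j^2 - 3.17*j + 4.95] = -14.52*j - 4.32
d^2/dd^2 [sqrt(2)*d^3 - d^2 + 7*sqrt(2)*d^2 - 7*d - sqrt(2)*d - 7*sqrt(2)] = 6*sqrt(2)*d - 2 + 14*sqrt(2)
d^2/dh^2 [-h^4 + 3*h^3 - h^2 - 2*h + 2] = -12*h^2 + 18*h - 2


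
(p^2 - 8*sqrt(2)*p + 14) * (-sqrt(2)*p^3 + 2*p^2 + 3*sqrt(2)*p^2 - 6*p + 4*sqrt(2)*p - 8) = -sqrt(2)*p^5 + 3*sqrt(2)*p^4 + 18*p^4 - 54*p^3 - 26*sqrt(2)*p^3 - 44*p^2 + 90*sqrt(2)*p^2 - 84*p + 120*sqrt(2)*p - 112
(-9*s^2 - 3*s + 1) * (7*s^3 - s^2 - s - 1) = -63*s^5 - 12*s^4 + 19*s^3 + 11*s^2 + 2*s - 1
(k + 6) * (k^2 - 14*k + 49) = k^3 - 8*k^2 - 35*k + 294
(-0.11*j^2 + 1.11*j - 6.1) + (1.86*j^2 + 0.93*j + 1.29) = 1.75*j^2 + 2.04*j - 4.81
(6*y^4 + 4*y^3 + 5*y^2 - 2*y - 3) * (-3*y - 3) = -18*y^5 - 30*y^4 - 27*y^3 - 9*y^2 + 15*y + 9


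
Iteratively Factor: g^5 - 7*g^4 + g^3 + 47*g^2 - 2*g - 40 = (g - 5)*(g^4 - 2*g^3 - 9*g^2 + 2*g + 8) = (g - 5)*(g - 4)*(g^3 + 2*g^2 - g - 2) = (g - 5)*(g - 4)*(g - 1)*(g^2 + 3*g + 2) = (g - 5)*(g - 4)*(g - 1)*(g + 1)*(g + 2)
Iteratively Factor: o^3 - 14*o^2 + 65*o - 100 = (o - 5)*(o^2 - 9*o + 20) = (o - 5)*(o - 4)*(o - 5)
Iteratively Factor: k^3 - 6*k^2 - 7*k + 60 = (k - 4)*(k^2 - 2*k - 15) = (k - 5)*(k - 4)*(k + 3)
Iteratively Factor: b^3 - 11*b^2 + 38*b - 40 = (b - 5)*(b^2 - 6*b + 8) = (b - 5)*(b - 4)*(b - 2)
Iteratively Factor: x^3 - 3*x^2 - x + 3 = (x - 3)*(x^2 - 1) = (x - 3)*(x + 1)*(x - 1)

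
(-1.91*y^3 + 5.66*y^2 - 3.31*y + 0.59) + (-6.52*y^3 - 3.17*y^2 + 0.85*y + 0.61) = -8.43*y^3 + 2.49*y^2 - 2.46*y + 1.2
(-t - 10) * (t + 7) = -t^2 - 17*t - 70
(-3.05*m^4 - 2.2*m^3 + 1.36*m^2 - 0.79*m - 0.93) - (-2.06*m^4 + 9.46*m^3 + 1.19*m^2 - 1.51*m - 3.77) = -0.99*m^4 - 11.66*m^3 + 0.17*m^2 + 0.72*m + 2.84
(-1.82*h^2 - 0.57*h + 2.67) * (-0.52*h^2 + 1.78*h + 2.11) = 0.9464*h^4 - 2.9432*h^3 - 6.2432*h^2 + 3.5499*h + 5.6337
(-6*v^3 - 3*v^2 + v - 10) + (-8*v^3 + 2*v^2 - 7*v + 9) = -14*v^3 - v^2 - 6*v - 1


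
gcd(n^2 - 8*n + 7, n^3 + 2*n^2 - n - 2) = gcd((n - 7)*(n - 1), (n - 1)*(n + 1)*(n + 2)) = n - 1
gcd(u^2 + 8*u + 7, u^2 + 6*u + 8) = 1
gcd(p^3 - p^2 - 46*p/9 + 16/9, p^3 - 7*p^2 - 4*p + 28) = p + 2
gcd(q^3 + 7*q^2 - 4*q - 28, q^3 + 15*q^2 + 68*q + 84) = q^2 + 9*q + 14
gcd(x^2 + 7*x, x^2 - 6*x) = x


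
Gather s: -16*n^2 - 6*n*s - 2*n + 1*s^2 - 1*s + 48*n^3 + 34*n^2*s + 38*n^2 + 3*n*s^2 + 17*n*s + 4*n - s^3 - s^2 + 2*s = 48*n^3 + 22*n^2 + 3*n*s^2 + 2*n - s^3 + s*(34*n^2 + 11*n + 1)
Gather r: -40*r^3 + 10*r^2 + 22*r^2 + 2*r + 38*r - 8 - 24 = -40*r^3 + 32*r^2 + 40*r - 32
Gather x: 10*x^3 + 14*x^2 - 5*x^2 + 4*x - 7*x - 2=10*x^3 + 9*x^2 - 3*x - 2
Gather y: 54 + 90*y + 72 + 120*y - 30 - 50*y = 160*y + 96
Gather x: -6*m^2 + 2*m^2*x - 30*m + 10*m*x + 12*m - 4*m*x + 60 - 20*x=-6*m^2 - 18*m + x*(2*m^2 + 6*m - 20) + 60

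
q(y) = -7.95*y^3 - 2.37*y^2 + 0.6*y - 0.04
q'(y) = -23.85*y^2 - 4.74*y + 0.6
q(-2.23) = 75.00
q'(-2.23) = -107.43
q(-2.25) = 77.17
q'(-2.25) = -109.48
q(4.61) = -826.52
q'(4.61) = -528.11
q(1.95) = -66.83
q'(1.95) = -99.33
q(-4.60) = 720.87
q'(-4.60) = -482.26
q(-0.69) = 1.03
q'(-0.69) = -7.48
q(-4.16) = 528.78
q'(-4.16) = -392.42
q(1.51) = -31.91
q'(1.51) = -60.94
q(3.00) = -234.22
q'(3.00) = -228.27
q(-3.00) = 191.48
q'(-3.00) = -199.83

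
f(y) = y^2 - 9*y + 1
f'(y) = 2*y - 9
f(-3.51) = 44.91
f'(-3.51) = -16.02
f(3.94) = -18.94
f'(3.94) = -1.12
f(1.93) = -12.65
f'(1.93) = -5.14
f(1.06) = -7.42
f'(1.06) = -6.88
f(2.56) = -15.49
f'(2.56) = -3.88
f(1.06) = -7.42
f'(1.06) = -6.88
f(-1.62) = 18.20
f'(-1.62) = -12.24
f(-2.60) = 31.16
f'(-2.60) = -14.20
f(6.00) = -17.00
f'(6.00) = 3.00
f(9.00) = 1.00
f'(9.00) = 9.00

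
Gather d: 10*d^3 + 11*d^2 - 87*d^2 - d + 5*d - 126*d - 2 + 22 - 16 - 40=10*d^3 - 76*d^2 - 122*d - 36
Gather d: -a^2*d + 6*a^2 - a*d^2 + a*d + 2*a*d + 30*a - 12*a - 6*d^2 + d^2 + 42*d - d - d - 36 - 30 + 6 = 6*a^2 + 18*a + d^2*(-a - 5) + d*(-a^2 + 3*a + 40) - 60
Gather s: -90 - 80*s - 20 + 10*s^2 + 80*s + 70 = 10*s^2 - 40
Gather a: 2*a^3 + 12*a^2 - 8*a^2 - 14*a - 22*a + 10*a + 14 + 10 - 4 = 2*a^3 + 4*a^2 - 26*a + 20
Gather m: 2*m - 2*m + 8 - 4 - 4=0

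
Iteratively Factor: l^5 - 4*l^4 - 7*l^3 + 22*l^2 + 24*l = (l - 3)*(l^4 - l^3 - 10*l^2 - 8*l) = (l - 3)*(l + 2)*(l^3 - 3*l^2 - 4*l) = l*(l - 3)*(l + 2)*(l^2 - 3*l - 4) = l*(l - 3)*(l + 1)*(l + 2)*(l - 4)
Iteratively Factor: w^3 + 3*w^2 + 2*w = (w + 2)*(w^2 + w) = (w + 1)*(w + 2)*(w)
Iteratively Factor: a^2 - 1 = (a + 1)*(a - 1)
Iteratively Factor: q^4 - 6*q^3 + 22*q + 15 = (q - 5)*(q^3 - q^2 - 5*q - 3) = (q - 5)*(q - 3)*(q^2 + 2*q + 1) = (q - 5)*(q - 3)*(q + 1)*(q + 1)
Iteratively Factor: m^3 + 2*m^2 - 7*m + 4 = (m + 4)*(m^2 - 2*m + 1) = (m - 1)*(m + 4)*(m - 1)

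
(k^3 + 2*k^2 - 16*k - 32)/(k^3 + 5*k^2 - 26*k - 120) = (k^2 - 2*k - 8)/(k^2 + k - 30)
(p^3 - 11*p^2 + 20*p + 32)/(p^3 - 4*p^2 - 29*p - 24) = (p - 4)/(p + 3)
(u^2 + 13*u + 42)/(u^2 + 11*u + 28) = (u + 6)/(u + 4)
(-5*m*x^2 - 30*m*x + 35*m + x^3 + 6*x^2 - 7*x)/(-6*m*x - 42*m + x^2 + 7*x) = (-5*m*x + 5*m + x^2 - x)/(-6*m + x)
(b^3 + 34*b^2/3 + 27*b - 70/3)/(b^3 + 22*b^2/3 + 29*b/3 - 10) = (b + 7)/(b + 3)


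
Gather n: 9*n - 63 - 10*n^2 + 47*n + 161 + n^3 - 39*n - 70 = n^3 - 10*n^2 + 17*n + 28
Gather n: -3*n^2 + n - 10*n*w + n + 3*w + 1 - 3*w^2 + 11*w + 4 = -3*n^2 + n*(2 - 10*w) - 3*w^2 + 14*w + 5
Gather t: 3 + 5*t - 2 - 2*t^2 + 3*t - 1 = -2*t^2 + 8*t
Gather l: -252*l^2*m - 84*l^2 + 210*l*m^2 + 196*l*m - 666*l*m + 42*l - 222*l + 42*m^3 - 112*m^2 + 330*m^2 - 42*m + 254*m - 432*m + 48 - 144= l^2*(-252*m - 84) + l*(210*m^2 - 470*m - 180) + 42*m^3 + 218*m^2 - 220*m - 96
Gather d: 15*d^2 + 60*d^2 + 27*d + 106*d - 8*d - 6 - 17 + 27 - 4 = 75*d^2 + 125*d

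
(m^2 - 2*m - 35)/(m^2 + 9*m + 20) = (m - 7)/(m + 4)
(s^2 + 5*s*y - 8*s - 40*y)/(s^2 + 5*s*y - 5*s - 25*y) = (s - 8)/(s - 5)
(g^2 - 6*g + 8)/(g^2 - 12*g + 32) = (g - 2)/(g - 8)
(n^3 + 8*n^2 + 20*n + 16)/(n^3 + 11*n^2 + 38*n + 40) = (n + 2)/(n + 5)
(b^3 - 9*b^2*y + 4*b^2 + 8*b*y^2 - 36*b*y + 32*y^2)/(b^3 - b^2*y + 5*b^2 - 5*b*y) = (b^2 - 8*b*y + 4*b - 32*y)/(b*(b + 5))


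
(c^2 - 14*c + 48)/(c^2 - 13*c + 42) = (c - 8)/(c - 7)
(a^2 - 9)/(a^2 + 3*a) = (a - 3)/a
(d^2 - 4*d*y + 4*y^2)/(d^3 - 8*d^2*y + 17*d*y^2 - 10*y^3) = (d - 2*y)/(d^2 - 6*d*y + 5*y^2)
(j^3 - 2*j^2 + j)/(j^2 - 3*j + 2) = j*(j - 1)/(j - 2)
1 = 1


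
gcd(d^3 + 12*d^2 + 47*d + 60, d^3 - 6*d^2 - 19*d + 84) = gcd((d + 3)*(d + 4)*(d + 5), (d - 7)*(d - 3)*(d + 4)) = d + 4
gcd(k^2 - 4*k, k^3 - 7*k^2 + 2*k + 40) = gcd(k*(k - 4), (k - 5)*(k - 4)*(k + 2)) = k - 4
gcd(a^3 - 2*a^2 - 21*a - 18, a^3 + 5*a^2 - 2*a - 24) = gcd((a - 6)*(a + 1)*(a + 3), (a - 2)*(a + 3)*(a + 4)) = a + 3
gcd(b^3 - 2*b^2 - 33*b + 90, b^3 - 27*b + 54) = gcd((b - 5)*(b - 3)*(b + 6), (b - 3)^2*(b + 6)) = b^2 + 3*b - 18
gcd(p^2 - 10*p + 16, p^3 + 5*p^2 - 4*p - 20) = p - 2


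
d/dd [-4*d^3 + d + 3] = 1 - 12*d^2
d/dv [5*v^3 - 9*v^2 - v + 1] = 15*v^2 - 18*v - 1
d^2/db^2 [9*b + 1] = 0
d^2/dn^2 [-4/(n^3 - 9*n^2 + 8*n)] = 8*(3*n*(n - 3)*(n^2 - 9*n + 8) - (3*n^2 - 18*n + 8)^2)/(n^3*(n^2 - 9*n + 8)^3)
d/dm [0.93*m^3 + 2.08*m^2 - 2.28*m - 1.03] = 2.79*m^2 + 4.16*m - 2.28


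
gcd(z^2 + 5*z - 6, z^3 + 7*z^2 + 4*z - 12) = z^2 + 5*z - 6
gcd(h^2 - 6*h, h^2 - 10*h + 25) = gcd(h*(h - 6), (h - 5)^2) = 1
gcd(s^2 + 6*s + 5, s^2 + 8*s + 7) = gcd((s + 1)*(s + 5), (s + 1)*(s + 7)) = s + 1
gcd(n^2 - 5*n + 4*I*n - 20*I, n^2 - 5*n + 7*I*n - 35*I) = n - 5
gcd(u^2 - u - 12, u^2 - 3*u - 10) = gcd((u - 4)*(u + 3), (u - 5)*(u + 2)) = 1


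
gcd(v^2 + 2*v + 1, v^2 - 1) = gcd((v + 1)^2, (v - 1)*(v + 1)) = v + 1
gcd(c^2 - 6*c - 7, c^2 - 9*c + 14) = c - 7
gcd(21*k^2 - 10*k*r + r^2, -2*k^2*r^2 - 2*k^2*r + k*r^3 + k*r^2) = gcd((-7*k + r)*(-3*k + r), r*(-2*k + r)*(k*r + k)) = 1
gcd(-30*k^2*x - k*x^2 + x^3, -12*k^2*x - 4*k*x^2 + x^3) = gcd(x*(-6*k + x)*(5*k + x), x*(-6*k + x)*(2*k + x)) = -6*k*x + x^2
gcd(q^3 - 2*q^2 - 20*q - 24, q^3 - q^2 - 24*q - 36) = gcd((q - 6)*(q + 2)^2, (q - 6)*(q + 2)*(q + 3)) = q^2 - 4*q - 12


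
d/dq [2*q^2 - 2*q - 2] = 4*q - 2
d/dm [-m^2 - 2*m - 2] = -2*m - 2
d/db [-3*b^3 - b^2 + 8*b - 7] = -9*b^2 - 2*b + 8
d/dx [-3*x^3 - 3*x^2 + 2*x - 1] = -9*x^2 - 6*x + 2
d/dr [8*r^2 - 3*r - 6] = 16*r - 3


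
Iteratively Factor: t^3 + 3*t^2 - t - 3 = (t + 3)*(t^2 - 1) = (t + 1)*(t + 3)*(t - 1)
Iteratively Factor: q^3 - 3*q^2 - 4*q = (q - 4)*(q^2 + q) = q*(q - 4)*(q + 1)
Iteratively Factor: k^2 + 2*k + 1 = (k + 1)*(k + 1)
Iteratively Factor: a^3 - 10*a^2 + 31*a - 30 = (a - 5)*(a^2 - 5*a + 6) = (a - 5)*(a - 3)*(a - 2)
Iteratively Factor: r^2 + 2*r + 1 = (r + 1)*(r + 1)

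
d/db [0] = 0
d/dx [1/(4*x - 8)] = -1/(4*(x - 2)^2)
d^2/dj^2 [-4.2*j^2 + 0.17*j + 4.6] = -8.40000000000000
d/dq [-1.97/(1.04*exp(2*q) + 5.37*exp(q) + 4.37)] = (4.0976*exp(q) + 10.5789)*exp(q)/(1.04*exp(2*q) + 5.37*exp(q) + 4.37)^2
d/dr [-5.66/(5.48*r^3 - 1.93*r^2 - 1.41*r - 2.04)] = (93.0504*r^2 - 21.8476*r - 7.9806)/(-5.48*r^3 + 1.93*r^2 + 1.41*r + 2.04)^2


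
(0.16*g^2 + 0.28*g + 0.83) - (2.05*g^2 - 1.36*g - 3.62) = -1.89*g^2 + 1.64*g + 4.45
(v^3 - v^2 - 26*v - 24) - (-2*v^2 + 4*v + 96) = v^3 + v^2 - 30*v - 120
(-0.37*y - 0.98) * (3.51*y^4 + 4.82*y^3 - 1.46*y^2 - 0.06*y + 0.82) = -1.2987*y^5 - 5.2232*y^4 - 4.1834*y^3 + 1.453*y^2 - 0.2446*y - 0.8036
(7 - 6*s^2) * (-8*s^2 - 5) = 48*s^4 - 26*s^2 - 35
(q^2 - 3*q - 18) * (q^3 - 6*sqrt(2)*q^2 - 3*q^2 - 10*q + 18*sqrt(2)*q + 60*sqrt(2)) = q^5 - 6*sqrt(2)*q^4 - 6*q^4 - 19*q^3 + 36*sqrt(2)*q^3 + 84*q^2 + 114*sqrt(2)*q^2 - 504*sqrt(2)*q + 180*q - 1080*sqrt(2)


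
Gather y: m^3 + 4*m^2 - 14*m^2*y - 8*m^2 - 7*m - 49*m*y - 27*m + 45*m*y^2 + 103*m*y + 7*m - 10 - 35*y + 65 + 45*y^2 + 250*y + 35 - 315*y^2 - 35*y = m^3 - 4*m^2 - 27*m + y^2*(45*m - 270) + y*(-14*m^2 + 54*m + 180) + 90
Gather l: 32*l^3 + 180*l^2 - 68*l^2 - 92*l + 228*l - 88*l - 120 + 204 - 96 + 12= 32*l^3 + 112*l^2 + 48*l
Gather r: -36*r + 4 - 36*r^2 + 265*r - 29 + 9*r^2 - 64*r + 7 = -27*r^2 + 165*r - 18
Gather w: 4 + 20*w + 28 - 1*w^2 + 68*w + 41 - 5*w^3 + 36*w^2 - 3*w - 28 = -5*w^3 + 35*w^2 + 85*w + 45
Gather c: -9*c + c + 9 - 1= 8 - 8*c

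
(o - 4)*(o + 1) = o^2 - 3*o - 4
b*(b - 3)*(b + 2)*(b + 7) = b^4 + 6*b^3 - 13*b^2 - 42*b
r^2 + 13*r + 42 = (r + 6)*(r + 7)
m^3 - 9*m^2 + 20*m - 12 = (m - 6)*(m - 2)*(m - 1)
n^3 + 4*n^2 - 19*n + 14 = (n - 2)*(n - 1)*(n + 7)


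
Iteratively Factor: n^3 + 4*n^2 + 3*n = (n + 3)*(n^2 + n) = (n + 1)*(n + 3)*(n)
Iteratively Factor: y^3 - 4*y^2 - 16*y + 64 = (y + 4)*(y^2 - 8*y + 16) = (y - 4)*(y + 4)*(y - 4)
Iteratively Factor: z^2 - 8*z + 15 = (z - 5)*(z - 3)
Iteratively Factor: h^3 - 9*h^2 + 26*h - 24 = (h - 3)*(h^2 - 6*h + 8) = (h - 3)*(h - 2)*(h - 4)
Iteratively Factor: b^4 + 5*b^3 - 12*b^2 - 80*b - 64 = (b - 4)*(b^3 + 9*b^2 + 24*b + 16) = (b - 4)*(b + 4)*(b^2 + 5*b + 4) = (b - 4)*(b + 1)*(b + 4)*(b + 4)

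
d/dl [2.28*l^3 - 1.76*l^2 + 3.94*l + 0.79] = 6.84*l^2 - 3.52*l + 3.94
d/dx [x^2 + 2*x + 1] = 2*x + 2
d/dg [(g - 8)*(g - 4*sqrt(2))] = 2*g - 8 - 4*sqrt(2)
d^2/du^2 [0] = 0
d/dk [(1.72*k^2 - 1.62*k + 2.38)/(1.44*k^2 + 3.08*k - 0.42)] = (7.6304*k^2 - 8.2992*k - 6.65)/(2.0736*k^4 + 8.8704*k^3 + 8.2768*k^2 - 2.5872*k + 0.1764)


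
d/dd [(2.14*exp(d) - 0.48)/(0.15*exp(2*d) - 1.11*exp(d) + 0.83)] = (-0.321*exp(2*d) + 0.144*exp(d) + 1.2434)*exp(d)/(0.0225*exp(4*d) - 0.333*exp(3*d) + 1.4811*exp(2*d) - 1.8426*exp(d) + 0.6889)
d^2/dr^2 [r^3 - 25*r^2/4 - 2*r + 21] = 6*r - 25/2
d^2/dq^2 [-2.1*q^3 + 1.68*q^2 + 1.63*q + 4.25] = 3.36 - 12.6*q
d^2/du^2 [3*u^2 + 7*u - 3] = 6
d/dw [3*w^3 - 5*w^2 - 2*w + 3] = 9*w^2 - 10*w - 2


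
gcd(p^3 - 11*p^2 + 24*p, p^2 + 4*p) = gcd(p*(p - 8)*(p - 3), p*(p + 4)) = p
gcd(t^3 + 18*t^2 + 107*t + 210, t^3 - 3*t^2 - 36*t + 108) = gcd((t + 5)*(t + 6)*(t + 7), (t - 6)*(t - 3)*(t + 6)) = t + 6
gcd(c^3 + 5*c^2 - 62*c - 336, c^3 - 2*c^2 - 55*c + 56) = c^2 - c - 56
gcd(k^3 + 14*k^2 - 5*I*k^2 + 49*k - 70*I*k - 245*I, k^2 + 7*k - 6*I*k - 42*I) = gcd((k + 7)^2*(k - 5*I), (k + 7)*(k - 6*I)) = k + 7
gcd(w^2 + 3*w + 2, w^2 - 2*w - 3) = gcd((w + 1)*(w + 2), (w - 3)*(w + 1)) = w + 1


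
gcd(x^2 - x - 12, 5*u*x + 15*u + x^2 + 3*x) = x + 3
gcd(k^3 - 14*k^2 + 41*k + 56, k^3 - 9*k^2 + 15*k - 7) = k - 7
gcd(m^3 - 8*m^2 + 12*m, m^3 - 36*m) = m^2 - 6*m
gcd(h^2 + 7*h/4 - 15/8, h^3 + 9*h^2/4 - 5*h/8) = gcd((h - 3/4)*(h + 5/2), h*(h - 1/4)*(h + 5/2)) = h + 5/2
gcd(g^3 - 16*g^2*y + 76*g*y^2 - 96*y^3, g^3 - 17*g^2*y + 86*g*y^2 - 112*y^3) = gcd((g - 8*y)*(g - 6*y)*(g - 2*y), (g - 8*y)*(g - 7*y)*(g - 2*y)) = g^2 - 10*g*y + 16*y^2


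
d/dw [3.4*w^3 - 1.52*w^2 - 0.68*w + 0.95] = 10.2*w^2 - 3.04*w - 0.68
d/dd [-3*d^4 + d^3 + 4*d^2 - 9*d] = -12*d^3 + 3*d^2 + 8*d - 9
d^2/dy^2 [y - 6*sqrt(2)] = 0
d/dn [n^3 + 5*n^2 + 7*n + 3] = 3*n^2 + 10*n + 7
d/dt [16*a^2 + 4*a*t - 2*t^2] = 4*a - 4*t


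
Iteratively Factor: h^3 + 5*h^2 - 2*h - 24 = (h - 2)*(h^2 + 7*h + 12) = (h - 2)*(h + 4)*(h + 3)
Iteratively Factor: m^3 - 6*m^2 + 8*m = (m)*(m^2 - 6*m + 8) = m*(m - 2)*(m - 4)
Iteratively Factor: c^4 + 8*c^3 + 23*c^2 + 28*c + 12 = (c + 2)*(c^3 + 6*c^2 + 11*c + 6) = (c + 1)*(c + 2)*(c^2 + 5*c + 6) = (c + 1)*(c + 2)*(c + 3)*(c + 2)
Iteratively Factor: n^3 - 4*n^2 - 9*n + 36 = (n - 3)*(n^2 - n - 12) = (n - 4)*(n - 3)*(n + 3)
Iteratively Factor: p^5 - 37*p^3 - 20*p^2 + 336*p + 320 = (p + 4)*(p^4 - 4*p^3 - 21*p^2 + 64*p + 80) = (p + 4)^2*(p^3 - 8*p^2 + 11*p + 20) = (p - 5)*(p + 4)^2*(p^2 - 3*p - 4) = (p - 5)*(p + 1)*(p + 4)^2*(p - 4)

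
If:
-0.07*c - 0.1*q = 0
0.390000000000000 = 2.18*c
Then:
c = 0.18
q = -0.13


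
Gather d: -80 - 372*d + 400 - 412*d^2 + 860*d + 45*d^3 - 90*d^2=45*d^3 - 502*d^2 + 488*d + 320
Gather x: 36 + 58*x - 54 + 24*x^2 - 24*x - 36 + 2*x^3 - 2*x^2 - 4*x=2*x^3 + 22*x^2 + 30*x - 54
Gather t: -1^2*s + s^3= s^3 - s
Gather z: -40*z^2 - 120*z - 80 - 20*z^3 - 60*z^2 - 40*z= -20*z^3 - 100*z^2 - 160*z - 80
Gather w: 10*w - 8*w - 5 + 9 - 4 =2*w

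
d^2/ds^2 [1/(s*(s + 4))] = 2*(s^2 + s*(s + 4) + (s + 4)^2)/(s^3*(s + 4)^3)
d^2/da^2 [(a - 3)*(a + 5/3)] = 2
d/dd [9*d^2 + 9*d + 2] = 18*d + 9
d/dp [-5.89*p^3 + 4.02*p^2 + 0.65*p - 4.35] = -17.67*p^2 + 8.04*p + 0.65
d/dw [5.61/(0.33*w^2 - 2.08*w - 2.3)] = (11.6688 - 3.7026*w)/(-0.33*w^2 + 2.08*w + 2.3)^2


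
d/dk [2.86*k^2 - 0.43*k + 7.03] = 5.72*k - 0.43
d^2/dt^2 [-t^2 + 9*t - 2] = -2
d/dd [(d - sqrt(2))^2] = 2*d - 2*sqrt(2)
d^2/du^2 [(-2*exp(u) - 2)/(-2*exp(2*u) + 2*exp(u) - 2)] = (exp(4*u) + 5*exp(3*u) - 9*exp(2*u) - 2*exp(u) + 2)*exp(u)/(exp(6*u) - 3*exp(5*u) + 6*exp(4*u) - 7*exp(3*u) + 6*exp(2*u) - 3*exp(u) + 1)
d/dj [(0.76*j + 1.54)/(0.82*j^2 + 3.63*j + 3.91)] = (0.6232*j^2 + 2.7588*j - (0.76*j + 1.54)*(1.64*j + 3.63) + 2.9716)/(0.82*j^2 + 3.63*j + 3.91)^2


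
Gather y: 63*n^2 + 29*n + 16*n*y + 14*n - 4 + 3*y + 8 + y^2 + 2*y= 63*n^2 + 43*n + y^2 + y*(16*n + 5) + 4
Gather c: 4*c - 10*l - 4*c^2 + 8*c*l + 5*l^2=-4*c^2 + c*(8*l + 4) + 5*l^2 - 10*l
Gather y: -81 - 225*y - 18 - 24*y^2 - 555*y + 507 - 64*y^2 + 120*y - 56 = -88*y^2 - 660*y + 352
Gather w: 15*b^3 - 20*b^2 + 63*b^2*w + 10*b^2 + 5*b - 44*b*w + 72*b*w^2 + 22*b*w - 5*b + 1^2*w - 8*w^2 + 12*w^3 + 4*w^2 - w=15*b^3 - 10*b^2 + 12*w^3 + w^2*(72*b - 4) + w*(63*b^2 - 22*b)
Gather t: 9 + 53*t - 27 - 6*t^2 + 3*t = -6*t^2 + 56*t - 18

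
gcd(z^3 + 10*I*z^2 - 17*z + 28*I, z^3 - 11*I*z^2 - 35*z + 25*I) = z - I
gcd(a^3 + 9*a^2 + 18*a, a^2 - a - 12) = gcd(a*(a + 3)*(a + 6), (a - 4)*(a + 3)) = a + 3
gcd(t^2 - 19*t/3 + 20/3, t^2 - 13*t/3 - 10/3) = t - 5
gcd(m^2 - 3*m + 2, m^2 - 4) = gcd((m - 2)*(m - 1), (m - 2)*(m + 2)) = m - 2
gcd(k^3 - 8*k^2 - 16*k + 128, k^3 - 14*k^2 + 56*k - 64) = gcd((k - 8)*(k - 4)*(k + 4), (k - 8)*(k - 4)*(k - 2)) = k^2 - 12*k + 32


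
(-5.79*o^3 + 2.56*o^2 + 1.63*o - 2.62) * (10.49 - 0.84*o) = 4.8636*o^4 - 62.8875*o^3 + 25.4852*o^2 + 19.2995*o - 27.4838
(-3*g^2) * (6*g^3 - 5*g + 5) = -18*g^5 + 15*g^3 - 15*g^2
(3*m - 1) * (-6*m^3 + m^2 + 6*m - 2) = -18*m^4 + 9*m^3 + 17*m^2 - 12*m + 2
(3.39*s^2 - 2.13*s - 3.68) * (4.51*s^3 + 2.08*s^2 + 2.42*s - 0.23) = 15.2889*s^5 - 2.5551*s^4 - 12.8234*s^3 - 13.5887*s^2 - 8.4157*s + 0.8464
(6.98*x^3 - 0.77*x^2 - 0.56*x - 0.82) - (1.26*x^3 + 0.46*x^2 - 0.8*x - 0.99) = 5.72*x^3 - 1.23*x^2 + 0.24*x + 0.17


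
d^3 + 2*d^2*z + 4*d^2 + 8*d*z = d*(d + 4)*(d + 2*z)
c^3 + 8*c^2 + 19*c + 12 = (c + 1)*(c + 3)*(c + 4)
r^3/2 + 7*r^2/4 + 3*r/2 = r*(r/2 + 1)*(r + 3/2)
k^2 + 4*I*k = k*(k + 4*I)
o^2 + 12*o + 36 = (o + 6)^2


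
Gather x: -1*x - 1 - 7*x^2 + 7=-7*x^2 - x + 6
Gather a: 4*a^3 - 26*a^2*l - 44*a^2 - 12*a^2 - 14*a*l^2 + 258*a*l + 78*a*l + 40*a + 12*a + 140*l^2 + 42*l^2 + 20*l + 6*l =4*a^3 + a^2*(-26*l - 56) + a*(-14*l^2 + 336*l + 52) + 182*l^2 + 26*l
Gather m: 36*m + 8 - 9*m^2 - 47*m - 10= -9*m^2 - 11*m - 2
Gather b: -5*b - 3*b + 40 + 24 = 64 - 8*b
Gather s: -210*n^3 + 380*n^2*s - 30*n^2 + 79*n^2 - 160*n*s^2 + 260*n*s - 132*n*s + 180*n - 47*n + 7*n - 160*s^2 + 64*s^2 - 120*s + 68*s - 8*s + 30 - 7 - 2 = -210*n^3 + 49*n^2 + 140*n + s^2*(-160*n - 96) + s*(380*n^2 + 128*n - 60) + 21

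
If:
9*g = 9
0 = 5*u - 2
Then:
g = 1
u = 2/5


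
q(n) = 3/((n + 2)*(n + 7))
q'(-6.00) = 0.56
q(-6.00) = -0.75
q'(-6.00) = 0.56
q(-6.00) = -0.75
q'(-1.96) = -374.98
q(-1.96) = 14.88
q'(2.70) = -0.02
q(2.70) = 0.07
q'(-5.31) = 0.16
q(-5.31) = -0.54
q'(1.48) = -0.04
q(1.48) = 0.10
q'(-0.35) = -0.21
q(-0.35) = 0.27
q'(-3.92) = -0.10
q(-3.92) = -0.51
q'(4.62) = -0.01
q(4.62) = 0.04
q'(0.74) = -0.07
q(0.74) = 0.14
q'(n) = -3/((n + 2)*(n + 7)^2) - 3/((n + 2)^2*(n + 7)) = 3*(-2*n - 9)/(n^4 + 18*n^3 + 109*n^2 + 252*n + 196)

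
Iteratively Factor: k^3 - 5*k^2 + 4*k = (k - 1)*(k^2 - 4*k) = k*(k - 1)*(k - 4)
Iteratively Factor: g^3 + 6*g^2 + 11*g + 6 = (g + 2)*(g^2 + 4*g + 3) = (g + 2)*(g + 3)*(g + 1)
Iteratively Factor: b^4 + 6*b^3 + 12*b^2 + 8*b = (b + 2)*(b^3 + 4*b^2 + 4*b) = (b + 2)^2*(b^2 + 2*b) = (b + 2)^3*(b)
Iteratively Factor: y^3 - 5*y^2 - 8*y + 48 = (y - 4)*(y^2 - y - 12) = (y - 4)^2*(y + 3)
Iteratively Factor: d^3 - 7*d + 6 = (d - 1)*(d^2 + d - 6) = (d - 2)*(d - 1)*(d + 3)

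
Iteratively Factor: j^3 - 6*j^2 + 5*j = (j - 1)*(j^2 - 5*j) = (j - 5)*(j - 1)*(j)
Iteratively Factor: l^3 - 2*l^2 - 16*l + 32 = (l - 4)*(l^2 + 2*l - 8) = (l - 4)*(l + 4)*(l - 2)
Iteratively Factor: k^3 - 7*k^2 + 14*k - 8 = (k - 2)*(k^2 - 5*k + 4) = (k - 4)*(k - 2)*(k - 1)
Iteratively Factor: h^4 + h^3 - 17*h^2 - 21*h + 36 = (h - 1)*(h^3 + 2*h^2 - 15*h - 36) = (h - 1)*(h + 3)*(h^2 - h - 12) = (h - 4)*(h - 1)*(h + 3)*(h + 3)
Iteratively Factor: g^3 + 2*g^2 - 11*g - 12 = (g + 1)*(g^2 + g - 12) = (g + 1)*(g + 4)*(g - 3)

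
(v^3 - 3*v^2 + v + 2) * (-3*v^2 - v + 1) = -3*v^5 + 8*v^4 + v^3 - 10*v^2 - v + 2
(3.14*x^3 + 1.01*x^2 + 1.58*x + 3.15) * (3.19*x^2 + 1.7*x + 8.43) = 10.0166*x^5 + 8.5599*x^4 + 33.2274*x^3 + 21.2488*x^2 + 18.6744*x + 26.5545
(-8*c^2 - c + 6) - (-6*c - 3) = -8*c^2 + 5*c + 9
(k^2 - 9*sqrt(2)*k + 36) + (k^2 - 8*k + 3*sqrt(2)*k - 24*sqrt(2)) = 2*k^2 - 6*sqrt(2)*k - 8*k - 24*sqrt(2) + 36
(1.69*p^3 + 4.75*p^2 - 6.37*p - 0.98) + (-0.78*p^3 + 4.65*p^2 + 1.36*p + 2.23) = 0.91*p^3 + 9.4*p^2 - 5.01*p + 1.25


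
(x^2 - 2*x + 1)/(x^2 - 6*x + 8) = (x^2 - 2*x + 1)/(x^2 - 6*x + 8)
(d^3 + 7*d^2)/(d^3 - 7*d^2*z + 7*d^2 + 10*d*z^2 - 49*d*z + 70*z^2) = d^2/(d^2 - 7*d*z + 10*z^2)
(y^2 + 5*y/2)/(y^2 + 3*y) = (y + 5/2)/(y + 3)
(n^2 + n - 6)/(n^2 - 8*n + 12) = (n + 3)/(n - 6)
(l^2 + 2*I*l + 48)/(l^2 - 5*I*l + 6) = (l + 8*I)/(l + I)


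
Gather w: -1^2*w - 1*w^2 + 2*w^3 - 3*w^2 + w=2*w^3 - 4*w^2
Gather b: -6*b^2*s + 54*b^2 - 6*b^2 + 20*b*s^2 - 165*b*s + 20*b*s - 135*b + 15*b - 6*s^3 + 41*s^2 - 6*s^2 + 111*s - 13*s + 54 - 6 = b^2*(48 - 6*s) + b*(20*s^2 - 145*s - 120) - 6*s^3 + 35*s^2 + 98*s + 48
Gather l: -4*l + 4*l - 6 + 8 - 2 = 0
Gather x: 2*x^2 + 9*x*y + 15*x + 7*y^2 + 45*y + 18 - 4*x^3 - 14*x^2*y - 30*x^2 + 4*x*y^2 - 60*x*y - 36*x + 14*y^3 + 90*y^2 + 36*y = -4*x^3 + x^2*(-14*y - 28) + x*(4*y^2 - 51*y - 21) + 14*y^3 + 97*y^2 + 81*y + 18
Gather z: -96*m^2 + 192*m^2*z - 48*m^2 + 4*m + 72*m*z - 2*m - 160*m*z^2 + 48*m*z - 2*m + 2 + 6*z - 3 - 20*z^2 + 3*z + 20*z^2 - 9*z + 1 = -144*m^2 - 160*m*z^2 + z*(192*m^2 + 120*m)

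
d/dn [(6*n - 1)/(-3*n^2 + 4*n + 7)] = 2*(9*n^2 - 3*n + 23)/(9*n^4 - 24*n^3 - 26*n^2 + 56*n + 49)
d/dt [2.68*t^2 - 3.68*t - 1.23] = 5.36*t - 3.68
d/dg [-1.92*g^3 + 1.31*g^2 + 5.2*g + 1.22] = -5.76*g^2 + 2.62*g + 5.2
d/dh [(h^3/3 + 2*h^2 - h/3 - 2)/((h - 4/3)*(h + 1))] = (3*h^2 - 8*h - 2)/(9*h^2 - 24*h + 16)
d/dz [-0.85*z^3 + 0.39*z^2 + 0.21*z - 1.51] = -2.55*z^2 + 0.78*z + 0.21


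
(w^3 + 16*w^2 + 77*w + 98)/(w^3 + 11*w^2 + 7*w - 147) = (w + 2)/(w - 3)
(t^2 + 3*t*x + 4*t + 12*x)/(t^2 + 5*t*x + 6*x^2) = (t + 4)/(t + 2*x)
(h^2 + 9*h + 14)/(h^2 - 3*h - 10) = (h + 7)/(h - 5)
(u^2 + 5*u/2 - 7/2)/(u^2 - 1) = (u + 7/2)/(u + 1)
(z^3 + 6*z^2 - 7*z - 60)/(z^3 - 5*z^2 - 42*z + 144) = (z^2 + 9*z + 20)/(z^2 - 2*z - 48)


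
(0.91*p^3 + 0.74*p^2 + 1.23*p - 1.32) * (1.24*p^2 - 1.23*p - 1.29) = 1.1284*p^5 - 0.2017*p^4 - 0.5589*p^3 - 4.1043*p^2 + 0.0369000000000002*p + 1.7028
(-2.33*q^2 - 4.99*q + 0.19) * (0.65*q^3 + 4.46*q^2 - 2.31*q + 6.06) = -1.5145*q^5 - 13.6353*q^4 - 16.7496*q^3 - 1.7455*q^2 - 30.6783*q + 1.1514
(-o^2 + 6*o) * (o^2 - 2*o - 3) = -o^4 + 8*o^3 - 9*o^2 - 18*o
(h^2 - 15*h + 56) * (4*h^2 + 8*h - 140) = 4*h^4 - 52*h^3 - 36*h^2 + 2548*h - 7840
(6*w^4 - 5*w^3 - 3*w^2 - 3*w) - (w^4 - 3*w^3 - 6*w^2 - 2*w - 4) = 5*w^4 - 2*w^3 + 3*w^2 - w + 4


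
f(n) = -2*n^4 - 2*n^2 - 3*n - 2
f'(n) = -8*n^3 - 4*n - 3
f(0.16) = -2.53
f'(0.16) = -3.67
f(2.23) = -68.10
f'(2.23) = -100.64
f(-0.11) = -1.69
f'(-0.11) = -2.55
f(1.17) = -12.00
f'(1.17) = -20.49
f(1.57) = -23.79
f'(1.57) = -40.24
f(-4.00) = -534.00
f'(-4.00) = 525.00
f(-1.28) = -6.81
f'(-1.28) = 18.90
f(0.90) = -7.63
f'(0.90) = -12.43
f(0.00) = -2.00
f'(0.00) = -3.00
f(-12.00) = -41726.00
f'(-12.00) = 13869.00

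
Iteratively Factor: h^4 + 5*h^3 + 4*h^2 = (h)*(h^3 + 5*h^2 + 4*h) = h^2*(h^2 + 5*h + 4) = h^2*(h + 1)*(h + 4)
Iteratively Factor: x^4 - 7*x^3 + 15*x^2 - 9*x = (x - 1)*(x^3 - 6*x^2 + 9*x) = x*(x - 1)*(x^2 - 6*x + 9) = x*(x - 3)*(x - 1)*(x - 3)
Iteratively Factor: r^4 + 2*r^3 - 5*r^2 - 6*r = (r + 1)*(r^3 + r^2 - 6*r) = (r + 1)*(r + 3)*(r^2 - 2*r) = r*(r + 1)*(r + 3)*(r - 2)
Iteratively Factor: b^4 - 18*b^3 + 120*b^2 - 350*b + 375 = (b - 3)*(b^3 - 15*b^2 + 75*b - 125) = (b - 5)*(b - 3)*(b^2 - 10*b + 25) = (b - 5)^2*(b - 3)*(b - 5)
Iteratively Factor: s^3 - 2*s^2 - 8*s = (s - 4)*(s^2 + 2*s) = (s - 4)*(s + 2)*(s)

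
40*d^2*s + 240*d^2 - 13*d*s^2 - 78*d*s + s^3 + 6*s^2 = (-8*d + s)*(-5*d + s)*(s + 6)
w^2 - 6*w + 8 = (w - 4)*(w - 2)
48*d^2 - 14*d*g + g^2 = (-8*d + g)*(-6*d + g)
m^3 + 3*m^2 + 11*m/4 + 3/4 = (m + 1/2)*(m + 1)*(m + 3/2)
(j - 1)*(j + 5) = j^2 + 4*j - 5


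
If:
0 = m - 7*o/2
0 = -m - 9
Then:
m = -9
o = -18/7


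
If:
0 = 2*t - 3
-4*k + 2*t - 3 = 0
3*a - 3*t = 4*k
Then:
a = 3/2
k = 0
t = 3/2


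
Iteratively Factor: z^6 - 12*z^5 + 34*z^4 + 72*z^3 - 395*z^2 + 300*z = (z - 1)*(z^5 - 11*z^4 + 23*z^3 + 95*z^2 - 300*z) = (z - 5)*(z - 1)*(z^4 - 6*z^3 - 7*z^2 + 60*z) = (z - 5)*(z - 4)*(z - 1)*(z^3 - 2*z^2 - 15*z) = z*(z - 5)*(z - 4)*(z - 1)*(z^2 - 2*z - 15) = z*(z - 5)*(z - 4)*(z - 1)*(z + 3)*(z - 5)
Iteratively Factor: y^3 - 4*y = (y)*(y^2 - 4) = y*(y + 2)*(y - 2)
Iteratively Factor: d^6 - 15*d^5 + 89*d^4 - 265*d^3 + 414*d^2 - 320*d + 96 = (d - 3)*(d^5 - 12*d^4 + 53*d^3 - 106*d^2 + 96*d - 32) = (d - 4)*(d - 3)*(d^4 - 8*d^3 + 21*d^2 - 22*d + 8) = (d - 4)*(d - 3)*(d - 1)*(d^3 - 7*d^2 + 14*d - 8) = (d - 4)^2*(d - 3)*(d - 1)*(d^2 - 3*d + 2) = (d - 4)^2*(d - 3)*(d - 2)*(d - 1)*(d - 1)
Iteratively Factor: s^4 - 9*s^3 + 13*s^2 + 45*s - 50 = (s - 1)*(s^3 - 8*s^2 + 5*s + 50) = (s - 5)*(s - 1)*(s^2 - 3*s - 10) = (s - 5)^2*(s - 1)*(s + 2)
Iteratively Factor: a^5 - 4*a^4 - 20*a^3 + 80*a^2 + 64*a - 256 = (a - 4)*(a^4 - 20*a^2 + 64) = (a - 4)*(a + 2)*(a^3 - 2*a^2 - 16*a + 32) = (a - 4)*(a + 2)*(a + 4)*(a^2 - 6*a + 8) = (a - 4)*(a - 2)*(a + 2)*(a + 4)*(a - 4)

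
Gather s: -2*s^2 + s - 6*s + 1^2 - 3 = -2*s^2 - 5*s - 2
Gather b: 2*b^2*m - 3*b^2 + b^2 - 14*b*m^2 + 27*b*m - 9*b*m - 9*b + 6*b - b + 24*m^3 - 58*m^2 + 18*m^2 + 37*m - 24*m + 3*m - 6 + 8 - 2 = b^2*(2*m - 2) + b*(-14*m^2 + 18*m - 4) + 24*m^3 - 40*m^2 + 16*m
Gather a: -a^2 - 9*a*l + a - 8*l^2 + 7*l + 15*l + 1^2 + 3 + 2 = -a^2 + a*(1 - 9*l) - 8*l^2 + 22*l + 6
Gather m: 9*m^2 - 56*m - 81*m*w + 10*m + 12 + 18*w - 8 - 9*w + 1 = 9*m^2 + m*(-81*w - 46) + 9*w + 5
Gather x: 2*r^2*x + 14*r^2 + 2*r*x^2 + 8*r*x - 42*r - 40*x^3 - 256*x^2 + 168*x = 14*r^2 - 42*r - 40*x^3 + x^2*(2*r - 256) + x*(2*r^2 + 8*r + 168)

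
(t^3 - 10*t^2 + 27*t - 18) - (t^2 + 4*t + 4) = t^3 - 11*t^2 + 23*t - 22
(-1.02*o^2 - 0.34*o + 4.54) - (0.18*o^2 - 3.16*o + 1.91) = -1.2*o^2 + 2.82*o + 2.63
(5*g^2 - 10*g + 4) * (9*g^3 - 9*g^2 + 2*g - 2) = 45*g^5 - 135*g^4 + 136*g^3 - 66*g^2 + 28*g - 8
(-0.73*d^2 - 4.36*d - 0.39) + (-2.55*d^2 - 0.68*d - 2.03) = -3.28*d^2 - 5.04*d - 2.42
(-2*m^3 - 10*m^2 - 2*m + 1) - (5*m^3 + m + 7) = -7*m^3 - 10*m^2 - 3*m - 6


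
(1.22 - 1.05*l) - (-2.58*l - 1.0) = 1.53*l + 2.22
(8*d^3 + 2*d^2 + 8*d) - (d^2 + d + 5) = 8*d^3 + d^2 + 7*d - 5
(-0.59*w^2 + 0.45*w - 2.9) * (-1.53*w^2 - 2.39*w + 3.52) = 0.9027*w^4 + 0.7216*w^3 + 1.2847*w^2 + 8.515*w - 10.208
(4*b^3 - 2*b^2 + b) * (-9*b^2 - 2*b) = -36*b^5 + 10*b^4 - 5*b^3 - 2*b^2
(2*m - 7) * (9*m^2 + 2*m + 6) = 18*m^3 - 59*m^2 - 2*m - 42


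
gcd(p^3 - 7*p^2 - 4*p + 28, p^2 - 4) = p^2 - 4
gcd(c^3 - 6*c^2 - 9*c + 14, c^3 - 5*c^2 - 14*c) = c^2 - 5*c - 14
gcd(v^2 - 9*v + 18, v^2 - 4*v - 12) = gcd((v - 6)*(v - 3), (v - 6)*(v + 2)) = v - 6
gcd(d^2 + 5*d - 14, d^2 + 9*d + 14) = d + 7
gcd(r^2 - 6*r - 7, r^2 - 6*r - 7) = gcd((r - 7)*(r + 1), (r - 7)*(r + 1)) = r^2 - 6*r - 7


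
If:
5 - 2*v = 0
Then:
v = 5/2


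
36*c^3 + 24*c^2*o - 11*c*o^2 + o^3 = (-6*c + o)^2*(c + o)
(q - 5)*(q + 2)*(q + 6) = q^3 + 3*q^2 - 28*q - 60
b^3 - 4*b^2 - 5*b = b*(b - 5)*(b + 1)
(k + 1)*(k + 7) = k^2 + 8*k + 7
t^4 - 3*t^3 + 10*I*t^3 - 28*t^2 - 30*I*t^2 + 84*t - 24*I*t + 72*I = (t - 3)*(t + 2*I)^2*(t + 6*I)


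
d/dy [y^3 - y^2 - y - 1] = 3*y^2 - 2*y - 1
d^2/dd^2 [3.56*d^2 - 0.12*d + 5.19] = 7.12000000000000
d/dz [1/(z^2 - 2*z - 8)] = 2*(1 - z)/(-z^2 + 2*z + 8)^2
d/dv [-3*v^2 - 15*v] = -6*v - 15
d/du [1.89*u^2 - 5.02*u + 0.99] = 3.78*u - 5.02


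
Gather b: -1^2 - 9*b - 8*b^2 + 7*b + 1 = -8*b^2 - 2*b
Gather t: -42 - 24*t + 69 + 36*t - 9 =12*t + 18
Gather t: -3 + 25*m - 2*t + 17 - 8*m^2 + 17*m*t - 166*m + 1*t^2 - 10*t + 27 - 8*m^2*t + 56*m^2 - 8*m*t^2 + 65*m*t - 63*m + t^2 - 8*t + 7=48*m^2 - 204*m + t^2*(2 - 8*m) + t*(-8*m^2 + 82*m - 20) + 48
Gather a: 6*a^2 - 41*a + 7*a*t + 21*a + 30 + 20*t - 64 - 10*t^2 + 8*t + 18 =6*a^2 + a*(7*t - 20) - 10*t^2 + 28*t - 16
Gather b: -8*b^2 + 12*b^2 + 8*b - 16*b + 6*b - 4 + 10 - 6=4*b^2 - 2*b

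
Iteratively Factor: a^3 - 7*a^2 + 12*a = (a - 3)*(a^2 - 4*a) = (a - 4)*(a - 3)*(a)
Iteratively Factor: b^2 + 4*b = (b + 4)*(b)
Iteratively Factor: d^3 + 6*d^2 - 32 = (d + 4)*(d^2 + 2*d - 8) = (d + 4)^2*(d - 2)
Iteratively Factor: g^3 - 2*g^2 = (g)*(g^2 - 2*g) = g^2*(g - 2)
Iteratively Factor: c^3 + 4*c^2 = (c)*(c^2 + 4*c) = c*(c + 4)*(c)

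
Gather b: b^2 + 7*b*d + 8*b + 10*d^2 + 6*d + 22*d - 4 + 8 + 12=b^2 + b*(7*d + 8) + 10*d^2 + 28*d + 16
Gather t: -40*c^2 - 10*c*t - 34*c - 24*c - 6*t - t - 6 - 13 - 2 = -40*c^2 - 58*c + t*(-10*c - 7) - 21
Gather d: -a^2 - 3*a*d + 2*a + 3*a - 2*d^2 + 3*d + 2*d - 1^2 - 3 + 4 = -a^2 + 5*a - 2*d^2 + d*(5 - 3*a)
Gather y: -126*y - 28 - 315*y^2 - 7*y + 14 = -315*y^2 - 133*y - 14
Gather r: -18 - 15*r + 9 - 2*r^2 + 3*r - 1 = -2*r^2 - 12*r - 10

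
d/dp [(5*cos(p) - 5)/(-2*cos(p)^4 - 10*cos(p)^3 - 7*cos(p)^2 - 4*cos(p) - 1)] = 20*(-6*cos(p)^4 - 12*cos(p)^3 + 23*cos(p)^2 + 14*cos(p) + 5)*sin(p)/(4*sin(p)^4 - 22*sin(p)^2 + 23*cos(p) + 5*cos(3*p) + 20)^2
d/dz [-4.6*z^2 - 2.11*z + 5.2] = -9.2*z - 2.11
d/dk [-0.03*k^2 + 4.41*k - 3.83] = 4.41 - 0.06*k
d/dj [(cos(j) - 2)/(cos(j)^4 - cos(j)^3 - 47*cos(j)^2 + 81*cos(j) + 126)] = (6*sin(j)^4 + 70*sin(j)^2 + 361*cos(j) - 5*cos(3*j) - 652)*sin(j)/(2*(cos(j) - 6)^2*(cos(j) - 3)^2*(cos(j) + 1)^2*(cos(j) + 7)^2)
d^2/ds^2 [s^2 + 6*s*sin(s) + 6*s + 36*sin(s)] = -6*s*sin(s) - 36*sin(s) + 12*cos(s) + 2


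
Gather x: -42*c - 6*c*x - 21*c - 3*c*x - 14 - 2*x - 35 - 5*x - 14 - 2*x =-63*c + x*(-9*c - 9) - 63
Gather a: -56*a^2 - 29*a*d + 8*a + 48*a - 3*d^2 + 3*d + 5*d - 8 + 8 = -56*a^2 + a*(56 - 29*d) - 3*d^2 + 8*d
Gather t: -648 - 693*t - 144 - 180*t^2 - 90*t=-180*t^2 - 783*t - 792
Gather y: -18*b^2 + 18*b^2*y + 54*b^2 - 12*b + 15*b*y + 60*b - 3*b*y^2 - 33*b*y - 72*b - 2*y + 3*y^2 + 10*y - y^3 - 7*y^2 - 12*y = 36*b^2 - 24*b - y^3 + y^2*(-3*b - 4) + y*(18*b^2 - 18*b - 4)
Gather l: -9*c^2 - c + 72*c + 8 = -9*c^2 + 71*c + 8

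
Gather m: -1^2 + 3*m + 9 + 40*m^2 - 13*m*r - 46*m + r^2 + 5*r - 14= 40*m^2 + m*(-13*r - 43) + r^2 + 5*r - 6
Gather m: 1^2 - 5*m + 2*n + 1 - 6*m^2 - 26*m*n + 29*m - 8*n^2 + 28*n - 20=-6*m^2 + m*(24 - 26*n) - 8*n^2 + 30*n - 18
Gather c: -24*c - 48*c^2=-48*c^2 - 24*c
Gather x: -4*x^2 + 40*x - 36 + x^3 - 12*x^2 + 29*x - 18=x^3 - 16*x^2 + 69*x - 54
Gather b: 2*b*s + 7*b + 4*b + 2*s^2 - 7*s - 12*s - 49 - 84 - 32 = b*(2*s + 11) + 2*s^2 - 19*s - 165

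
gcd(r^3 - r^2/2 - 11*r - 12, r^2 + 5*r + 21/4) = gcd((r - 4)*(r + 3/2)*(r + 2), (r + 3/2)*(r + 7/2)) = r + 3/2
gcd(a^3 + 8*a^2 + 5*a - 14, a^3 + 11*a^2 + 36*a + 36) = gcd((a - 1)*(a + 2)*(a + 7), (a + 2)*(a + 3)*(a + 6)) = a + 2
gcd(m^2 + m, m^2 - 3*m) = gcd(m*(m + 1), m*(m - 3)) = m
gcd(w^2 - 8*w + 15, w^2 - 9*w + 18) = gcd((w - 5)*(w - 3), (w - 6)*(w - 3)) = w - 3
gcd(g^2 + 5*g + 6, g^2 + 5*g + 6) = g^2 + 5*g + 6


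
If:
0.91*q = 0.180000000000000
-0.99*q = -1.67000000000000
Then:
No Solution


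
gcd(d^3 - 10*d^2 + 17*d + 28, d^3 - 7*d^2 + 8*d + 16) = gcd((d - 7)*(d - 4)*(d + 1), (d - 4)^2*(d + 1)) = d^2 - 3*d - 4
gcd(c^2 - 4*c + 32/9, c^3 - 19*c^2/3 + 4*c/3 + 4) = 1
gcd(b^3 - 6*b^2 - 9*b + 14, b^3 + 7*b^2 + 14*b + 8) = b + 2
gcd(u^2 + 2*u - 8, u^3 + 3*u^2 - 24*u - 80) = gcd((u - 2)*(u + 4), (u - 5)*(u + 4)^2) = u + 4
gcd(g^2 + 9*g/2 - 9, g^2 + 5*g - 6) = g + 6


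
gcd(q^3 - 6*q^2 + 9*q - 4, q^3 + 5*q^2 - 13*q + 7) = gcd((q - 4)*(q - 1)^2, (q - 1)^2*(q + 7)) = q^2 - 2*q + 1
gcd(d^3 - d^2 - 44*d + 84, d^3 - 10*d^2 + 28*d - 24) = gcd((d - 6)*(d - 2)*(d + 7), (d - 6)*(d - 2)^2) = d^2 - 8*d + 12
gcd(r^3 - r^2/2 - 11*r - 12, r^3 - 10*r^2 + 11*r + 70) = r + 2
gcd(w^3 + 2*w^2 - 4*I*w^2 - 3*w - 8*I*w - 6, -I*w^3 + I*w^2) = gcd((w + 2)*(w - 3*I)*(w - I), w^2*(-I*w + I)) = 1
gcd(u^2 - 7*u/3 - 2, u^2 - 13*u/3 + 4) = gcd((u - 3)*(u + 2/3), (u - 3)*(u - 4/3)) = u - 3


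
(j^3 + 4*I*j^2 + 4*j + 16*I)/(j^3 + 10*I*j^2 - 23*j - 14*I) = (j^2 + 2*I*j + 8)/(j^2 + 8*I*j - 7)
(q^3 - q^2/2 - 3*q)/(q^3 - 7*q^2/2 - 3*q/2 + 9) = q/(q - 3)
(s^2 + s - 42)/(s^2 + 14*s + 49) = (s - 6)/(s + 7)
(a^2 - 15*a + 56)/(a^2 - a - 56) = (a - 7)/(a + 7)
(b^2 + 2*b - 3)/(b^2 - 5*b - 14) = (-b^2 - 2*b + 3)/(-b^2 + 5*b + 14)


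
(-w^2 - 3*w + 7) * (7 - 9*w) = 9*w^3 + 20*w^2 - 84*w + 49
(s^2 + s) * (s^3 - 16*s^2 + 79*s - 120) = s^5 - 15*s^4 + 63*s^3 - 41*s^2 - 120*s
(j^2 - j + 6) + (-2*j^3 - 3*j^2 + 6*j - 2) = -2*j^3 - 2*j^2 + 5*j + 4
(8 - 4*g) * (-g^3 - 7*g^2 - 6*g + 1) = 4*g^4 + 20*g^3 - 32*g^2 - 52*g + 8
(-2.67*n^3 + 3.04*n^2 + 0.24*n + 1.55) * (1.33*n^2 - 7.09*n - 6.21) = -3.5511*n^5 + 22.9735*n^4 - 4.6537*n^3 - 18.5185*n^2 - 12.4799*n - 9.6255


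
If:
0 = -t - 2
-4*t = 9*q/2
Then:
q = 16/9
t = -2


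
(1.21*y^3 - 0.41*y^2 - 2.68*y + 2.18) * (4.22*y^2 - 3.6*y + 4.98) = 5.1062*y^5 - 6.0862*y^4 - 3.8078*y^3 + 16.8058*y^2 - 21.1944*y + 10.8564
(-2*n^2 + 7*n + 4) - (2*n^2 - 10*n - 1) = -4*n^2 + 17*n + 5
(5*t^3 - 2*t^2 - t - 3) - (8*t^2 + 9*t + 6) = 5*t^3 - 10*t^2 - 10*t - 9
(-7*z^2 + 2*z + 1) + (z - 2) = -7*z^2 + 3*z - 1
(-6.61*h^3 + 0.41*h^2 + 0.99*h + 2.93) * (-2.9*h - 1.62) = 19.169*h^4 + 9.5192*h^3 - 3.5352*h^2 - 10.1008*h - 4.7466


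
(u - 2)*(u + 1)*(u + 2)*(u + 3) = u^4 + 4*u^3 - u^2 - 16*u - 12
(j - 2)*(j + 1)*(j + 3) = j^3 + 2*j^2 - 5*j - 6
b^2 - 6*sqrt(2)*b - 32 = (b - 8*sqrt(2))*(b + 2*sqrt(2))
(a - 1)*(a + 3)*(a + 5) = a^3 + 7*a^2 + 7*a - 15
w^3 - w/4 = w*(w - 1/2)*(w + 1/2)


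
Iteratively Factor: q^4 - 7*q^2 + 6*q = (q)*(q^3 - 7*q + 6) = q*(q - 1)*(q^2 + q - 6) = q*(q - 2)*(q - 1)*(q + 3)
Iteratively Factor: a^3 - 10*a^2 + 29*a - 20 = (a - 5)*(a^2 - 5*a + 4) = (a - 5)*(a - 4)*(a - 1)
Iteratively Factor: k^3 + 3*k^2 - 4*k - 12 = (k + 3)*(k^2 - 4) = (k + 2)*(k + 3)*(k - 2)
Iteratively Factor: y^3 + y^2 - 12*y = (y + 4)*(y^2 - 3*y) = y*(y + 4)*(y - 3)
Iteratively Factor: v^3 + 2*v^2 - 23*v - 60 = (v + 3)*(v^2 - v - 20) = (v + 3)*(v + 4)*(v - 5)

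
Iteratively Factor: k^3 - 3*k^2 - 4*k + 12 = (k - 3)*(k^2 - 4) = (k - 3)*(k - 2)*(k + 2)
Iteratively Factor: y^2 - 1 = (y + 1)*(y - 1)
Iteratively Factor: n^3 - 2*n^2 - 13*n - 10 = (n + 2)*(n^2 - 4*n - 5) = (n - 5)*(n + 2)*(n + 1)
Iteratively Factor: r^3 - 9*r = (r - 3)*(r^2 + 3*r) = (r - 3)*(r + 3)*(r)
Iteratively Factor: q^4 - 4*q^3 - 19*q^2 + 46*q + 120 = (q - 5)*(q^3 + q^2 - 14*q - 24) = (q - 5)*(q - 4)*(q^2 + 5*q + 6) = (q - 5)*(q - 4)*(q + 2)*(q + 3)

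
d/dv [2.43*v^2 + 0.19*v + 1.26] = 4.86*v + 0.19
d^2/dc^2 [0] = 0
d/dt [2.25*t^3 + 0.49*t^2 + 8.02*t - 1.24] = 6.75*t^2 + 0.98*t + 8.02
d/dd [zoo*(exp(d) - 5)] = zoo*exp(d)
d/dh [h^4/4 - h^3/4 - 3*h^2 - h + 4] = h^3 - 3*h^2/4 - 6*h - 1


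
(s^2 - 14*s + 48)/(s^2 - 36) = (s - 8)/(s + 6)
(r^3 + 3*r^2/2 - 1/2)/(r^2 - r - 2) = (2*r^2 + r - 1)/(2*(r - 2))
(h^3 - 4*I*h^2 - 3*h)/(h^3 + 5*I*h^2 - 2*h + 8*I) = h*(h - 3*I)/(h^2 + 6*I*h - 8)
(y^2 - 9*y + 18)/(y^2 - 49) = (y^2 - 9*y + 18)/(y^2 - 49)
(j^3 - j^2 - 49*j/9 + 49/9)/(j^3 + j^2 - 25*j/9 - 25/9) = (9*j^3 - 9*j^2 - 49*j + 49)/(9*j^3 + 9*j^2 - 25*j - 25)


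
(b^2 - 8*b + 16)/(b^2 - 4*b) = (b - 4)/b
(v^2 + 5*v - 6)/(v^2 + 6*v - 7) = (v + 6)/(v + 7)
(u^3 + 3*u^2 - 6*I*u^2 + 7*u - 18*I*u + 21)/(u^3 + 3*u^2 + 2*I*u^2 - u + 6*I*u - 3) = (u - 7*I)/(u + I)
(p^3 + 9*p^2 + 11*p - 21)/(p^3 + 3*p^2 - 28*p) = (p^2 + 2*p - 3)/(p*(p - 4))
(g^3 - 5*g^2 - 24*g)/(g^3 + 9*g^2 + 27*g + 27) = g*(g - 8)/(g^2 + 6*g + 9)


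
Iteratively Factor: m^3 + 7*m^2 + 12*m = (m)*(m^2 + 7*m + 12) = m*(m + 4)*(m + 3)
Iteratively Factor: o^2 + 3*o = (o)*(o + 3)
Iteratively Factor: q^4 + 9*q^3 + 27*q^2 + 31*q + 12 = (q + 3)*(q^3 + 6*q^2 + 9*q + 4) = (q + 1)*(q + 3)*(q^2 + 5*q + 4) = (q + 1)*(q + 3)*(q + 4)*(q + 1)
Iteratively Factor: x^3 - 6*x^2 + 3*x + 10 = (x - 5)*(x^2 - x - 2) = (x - 5)*(x - 2)*(x + 1)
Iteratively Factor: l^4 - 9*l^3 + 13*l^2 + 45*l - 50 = (l - 5)*(l^3 - 4*l^2 - 7*l + 10) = (l - 5)*(l - 1)*(l^2 - 3*l - 10) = (l - 5)^2*(l - 1)*(l + 2)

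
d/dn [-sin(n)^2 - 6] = -sin(2*n)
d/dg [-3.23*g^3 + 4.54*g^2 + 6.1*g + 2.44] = -9.69*g^2 + 9.08*g + 6.1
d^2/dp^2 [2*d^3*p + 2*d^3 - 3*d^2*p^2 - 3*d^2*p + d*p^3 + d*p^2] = 2*d*(-3*d + 3*p + 1)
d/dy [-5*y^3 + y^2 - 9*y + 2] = -15*y^2 + 2*y - 9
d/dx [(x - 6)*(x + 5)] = 2*x - 1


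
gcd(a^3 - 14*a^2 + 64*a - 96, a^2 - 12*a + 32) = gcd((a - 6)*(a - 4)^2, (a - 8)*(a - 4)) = a - 4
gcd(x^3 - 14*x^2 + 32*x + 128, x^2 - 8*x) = x - 8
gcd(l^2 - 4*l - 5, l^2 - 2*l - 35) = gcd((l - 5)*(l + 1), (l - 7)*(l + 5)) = 1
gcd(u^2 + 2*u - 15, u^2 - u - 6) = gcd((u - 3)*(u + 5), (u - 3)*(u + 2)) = u - 3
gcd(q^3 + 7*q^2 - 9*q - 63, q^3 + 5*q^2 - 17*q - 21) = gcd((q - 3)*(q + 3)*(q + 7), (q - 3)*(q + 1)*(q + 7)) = q^2 + 4*q - 21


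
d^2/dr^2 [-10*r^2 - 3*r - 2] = -20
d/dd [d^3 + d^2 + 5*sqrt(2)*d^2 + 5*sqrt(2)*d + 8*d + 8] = 3*d^2 + 2*d + 10*sqrt(2)*d + 5*sqrt(2) + 8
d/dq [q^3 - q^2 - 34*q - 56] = 3*q^2 - 2*q - 34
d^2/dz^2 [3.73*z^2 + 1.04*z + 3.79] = 7.46000000000000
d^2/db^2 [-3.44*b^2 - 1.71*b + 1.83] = -6.88000000000000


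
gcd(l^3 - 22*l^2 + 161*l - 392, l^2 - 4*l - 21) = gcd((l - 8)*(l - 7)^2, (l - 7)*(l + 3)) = l - 7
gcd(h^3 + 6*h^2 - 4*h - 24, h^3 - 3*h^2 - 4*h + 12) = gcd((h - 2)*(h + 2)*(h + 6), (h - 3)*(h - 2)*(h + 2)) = h^2 - 4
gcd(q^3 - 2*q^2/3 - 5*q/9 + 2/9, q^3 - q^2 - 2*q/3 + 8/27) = q^2 + q/3 - 2/9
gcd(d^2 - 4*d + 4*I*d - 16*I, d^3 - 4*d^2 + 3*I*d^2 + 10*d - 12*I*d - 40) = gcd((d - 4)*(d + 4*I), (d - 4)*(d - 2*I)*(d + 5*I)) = d - 4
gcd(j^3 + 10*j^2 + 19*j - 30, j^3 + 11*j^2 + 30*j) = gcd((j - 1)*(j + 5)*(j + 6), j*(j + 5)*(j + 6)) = j^2 + 11*j + 30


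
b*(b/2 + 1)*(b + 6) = b^3/2 + 4*b^2 + 6*b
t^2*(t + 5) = t^3 + 5*t^2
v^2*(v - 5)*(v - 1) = v^4 - 6*v^3 + 5*v^2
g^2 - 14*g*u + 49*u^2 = (g - 7*u)^2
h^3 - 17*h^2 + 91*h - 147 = (h - 7)^2*(h - 3)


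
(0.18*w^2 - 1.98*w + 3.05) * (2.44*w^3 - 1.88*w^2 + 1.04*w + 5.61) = 0.4392*w^5 - 5.1696*w^4 + 11.3516*w^3 - 6.7834*w^2 - 7.9358*w + 17.1105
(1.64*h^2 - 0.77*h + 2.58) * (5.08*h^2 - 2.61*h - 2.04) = 8.3312*h^4 - 8.192*h^3 + 11.7705*h^2 - 5.163*h - 5.2632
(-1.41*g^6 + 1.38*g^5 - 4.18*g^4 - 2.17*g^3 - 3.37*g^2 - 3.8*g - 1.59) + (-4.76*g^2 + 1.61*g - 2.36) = -1.41*g^6 + 1.38*g^5 - 4.18*g^4 - 2.17*g^3 - 8.13*g^2 - 2.19*g - 3.95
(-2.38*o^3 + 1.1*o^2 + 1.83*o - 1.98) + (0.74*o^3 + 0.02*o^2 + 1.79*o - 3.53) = -1.64*o^3 + 1.12*o^2 + 3.62*o - 5.51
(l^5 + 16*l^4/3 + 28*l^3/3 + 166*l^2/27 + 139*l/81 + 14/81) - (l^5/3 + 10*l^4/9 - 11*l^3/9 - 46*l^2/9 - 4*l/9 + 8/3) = 2*l^5/3 + 38*l^4/9 + 95*l^3/9 + 304*l^2/27 + 175*l/81 - 202/81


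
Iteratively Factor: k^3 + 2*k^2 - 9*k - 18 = (k + 2)*(k^2 - 9) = (k - 3)*(k + 2)*(k + 3)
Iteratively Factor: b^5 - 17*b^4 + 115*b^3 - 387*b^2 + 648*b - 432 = (b - 4)*(b^4 - 13*b^3 + 63*b^2 - 135*b + 108) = (b - 4)^2*(b^3 - 9*b^2 + 27*b - 27) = (b - 4)^2*(b - 3)*(b^2 - 6*b + 9) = (b - 4)^2*(b - 3)^2*(b - 3)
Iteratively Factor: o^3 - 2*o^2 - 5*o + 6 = (o - 3)*(o^2 + o - 2) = (o - 3)*(o - 1)*(o + 2)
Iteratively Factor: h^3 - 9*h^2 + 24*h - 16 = (h - 4)*(h^2 - 5*h + 4) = (h - 4)*(h - 1)*(h - 4)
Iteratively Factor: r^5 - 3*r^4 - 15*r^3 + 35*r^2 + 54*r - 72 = (r + 3)*(r^4 - 6*r^3 + 3*r^2 + 26*r - 24) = (r - 4)*(r + 3)*(r^3 - 2*r^2 - 5*r + 6) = (r - 4)*(r - 3)*(r + 3)*(r^2 + r - 2) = (r - 4)*(r - 3)*(r + 2)*(r + 3)*(r - 1)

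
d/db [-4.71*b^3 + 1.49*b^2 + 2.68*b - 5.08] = -14.13*b^2 + 2.98*b + 2.68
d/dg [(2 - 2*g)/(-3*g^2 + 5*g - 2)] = -6/(9*g^2 - 12*g + 4)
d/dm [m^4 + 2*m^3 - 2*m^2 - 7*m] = 4*m^3 + 6*m^2 - 4*m - 7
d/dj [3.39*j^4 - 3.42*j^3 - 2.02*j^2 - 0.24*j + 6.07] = 13.56*j^3 - 10.26*j^2 - 4.04*j - 0.24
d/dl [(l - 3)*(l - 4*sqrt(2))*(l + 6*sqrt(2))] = 3*l^2 - 6*l + 4*sqrt(2)*l - 48 - 6*sqrt(2)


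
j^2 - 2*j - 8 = (j - 4)*(j + 2)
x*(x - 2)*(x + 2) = x^3 - 4*x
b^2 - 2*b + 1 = (b - 1)^2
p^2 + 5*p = p*(p + 5)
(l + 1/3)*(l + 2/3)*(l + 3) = l^3 + 4*l^2 + 29*l/9 + 2/3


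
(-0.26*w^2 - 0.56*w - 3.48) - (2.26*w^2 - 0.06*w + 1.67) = -2.52*w^2 - 0.5*w - 5.15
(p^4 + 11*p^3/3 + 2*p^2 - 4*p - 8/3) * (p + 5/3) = p^5 + 16*p^4/3 + 73*p^3/9 - 2*p^2/3 - 28*p/3 - 40/9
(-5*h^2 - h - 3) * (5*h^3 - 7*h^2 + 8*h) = -25*h^5 + 30*h^4 - 48*h^3 + 13*h^2 - 24*h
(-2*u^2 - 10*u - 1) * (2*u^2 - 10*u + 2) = -4*u^4 + 94*u^2 - 10*u - 2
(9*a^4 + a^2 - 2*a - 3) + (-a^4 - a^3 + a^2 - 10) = 8*a^4 - a^3 + 2*a^2 - 2*a - 13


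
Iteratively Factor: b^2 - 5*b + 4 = (b - 1)*(b - 4)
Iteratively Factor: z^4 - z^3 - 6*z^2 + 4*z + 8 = (z + 2)*(z^3 - 3*z^2 + 4) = (z - 2)*(z + 2)*(z^2 - z - 2) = (z - 2)*(z + 1)*(z + 2)*(z - 2)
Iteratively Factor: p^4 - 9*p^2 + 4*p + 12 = (p - 2)*(p^3 + 2*p^2 - 5*p - 6) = (p - 2)*(p + 3)*(p^2 - p - 2) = (p - 2)^2*(p + 3)*(p + 1)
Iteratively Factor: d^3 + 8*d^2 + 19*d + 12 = (d + 4)*(d^2 + 4*d + 3) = (d + 1)*(d + 4)*(d + 3)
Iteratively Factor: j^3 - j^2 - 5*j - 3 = (j + 1)*(j^2 - 2*j - 3) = (j + 1)^2*(j - 3)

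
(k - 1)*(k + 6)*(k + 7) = k^3 + 12*k^2 + 29*k - 42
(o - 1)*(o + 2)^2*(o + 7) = o^4 + 10*o^3 + 21*o^2 - 4*o - 28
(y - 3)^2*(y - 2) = y^3 - 8*y^2 + 21*y - 18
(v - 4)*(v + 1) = v^2 - 3*v - 4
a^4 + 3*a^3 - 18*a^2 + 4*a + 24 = (a - 2)^2*(a + 1)*(a + 6)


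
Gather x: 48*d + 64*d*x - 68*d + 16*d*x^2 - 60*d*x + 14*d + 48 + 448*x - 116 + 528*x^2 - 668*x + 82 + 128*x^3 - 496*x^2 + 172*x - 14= -6*d + 128*x^3 + x^2*(16*d + 32) + x*(4*d - 48)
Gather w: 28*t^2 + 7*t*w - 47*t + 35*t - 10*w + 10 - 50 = 28*t^2 - 12*t + w*(7*t - 10) - 40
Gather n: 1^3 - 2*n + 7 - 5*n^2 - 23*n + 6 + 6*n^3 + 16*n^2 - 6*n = 6*n^3 + 11*n^2 - 31*n + 14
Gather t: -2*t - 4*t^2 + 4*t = -4*t^2 + 2*t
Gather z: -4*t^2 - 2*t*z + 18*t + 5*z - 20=-4*t^2 + 18*t + z*(5 - 2*t) - 20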